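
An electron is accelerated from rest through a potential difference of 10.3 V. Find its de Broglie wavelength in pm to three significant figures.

KE = eV = 1.602 × 10⁻¹⁹ × 10.30 = 1.650 × 10⁻¹⁸ J.
p = √(2mKE) = √(2 × 9.109 × 10⁻³¹ × 1.650 × 10⁻¹⁸) = 1.734 × 10⁻²⁴ kg·m/s.
λ = h/p = 6.626 × 10⁻³⁴ / 1.734 × 10⁻²⁴ = 3.82 × 10⁻¹⁰ m = 382 pm.

λ = 382 pm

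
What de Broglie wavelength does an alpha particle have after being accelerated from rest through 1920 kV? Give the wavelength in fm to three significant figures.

KE = 2eV = 2 × 1.602 × 10⁻¹⁹ × 1.920 × 10⁶ = 6.152 × 10⁻¹³ J.
p = √(2mKE) = √(2 × 6.645 × 10⁻²⁷ × 6.152 × 10⁻¹³) = 9.042 × 10⁻²⁰ kg·m/s.
λ = h/p = 6.626 × 10⁻³⁴ / 9.042 × 10⁻²⁰ = 7.33 × 10⁻¹⁵ m = 7.33 fm.

λ = 7.33 fm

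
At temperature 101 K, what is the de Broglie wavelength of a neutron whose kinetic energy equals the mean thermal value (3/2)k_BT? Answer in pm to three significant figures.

KE = (3/2)k_BT = 1.5 × 1.381 × 10⁻²³ × 101 = 2.092 × 10⁻²¹ J.
p = √(2mKE) = √(2 × 1.675 × 10⁻²⁷ × 2.092 × 10⁻²¹) = 2.647 × 10⁻²⁴ kg·m/s.
λ = h/p = 2.50 × 10⁻¹⁰ m = 250 pm.

λ = 250 pm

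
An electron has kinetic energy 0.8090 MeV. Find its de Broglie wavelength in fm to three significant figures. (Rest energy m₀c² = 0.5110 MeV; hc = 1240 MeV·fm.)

λ = 1020 fm

Total energy E = KE + m₀c² = 0.8090 + 0.5110 = 1.3200 MeV.
(pc)² = E² − (m₀c²)² = (1.3200)² − (0.5110)² = 1.481 MeV², so pc = 1.217 MeV.
λ = hc/(pc) = 1240 MeV·fm / 1.217 MeV = 1020 fm.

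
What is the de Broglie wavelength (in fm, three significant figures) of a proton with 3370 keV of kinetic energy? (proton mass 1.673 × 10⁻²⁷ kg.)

KE = 3370 keV = 5.399 × 10⁻¹³ J.
p = √(2mKE) = √(2 × 1.673 × 10⁻²⁷ × 5.399 × 10⁻¹³) = 4.250 × 10⁻²⁰ kg·m/s.
λ = h/p = 6.626 × 10⁻³⁴ / 4.250 × 10⁻²⁰ = 1.56 × 10⁻¹⁴ m = 15.6 fm.

λ = 15.6 fm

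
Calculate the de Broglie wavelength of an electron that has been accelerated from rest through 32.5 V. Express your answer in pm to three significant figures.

λ = 215 pm

KE = eV = 1.602 × 10⁻¹⁹ × 32.50 = 5.207 × 10⁻¹⁸ J.
p = √(2mKE) = √(2 × 9.109 × 10⁻³¹ × 5.207 × 10⁻¹⁸) = 3.080 × 10⁻²⁴ kg·m/s.
λ = h/p = 6.626 × 10⁻³⁴ / 3.080 × 10⁻²⁴ = 2.15 × 10⁻¹⁰ m = 215 pm.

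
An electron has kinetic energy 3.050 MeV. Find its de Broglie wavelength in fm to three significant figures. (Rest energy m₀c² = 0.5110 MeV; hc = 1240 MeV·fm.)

Total energy E = KE + m₀c² = 3.050 + 0.5110 = 3.5610 MeV.
(pc)² = E² − (m₀c²)² = (3.5610)² − (0.5110)² = 12.42 MeV², so pc = 3.524 MeV.
λ = hc/(pc) = 1240 MeV·fm / 3.524 MeV = 352 fm.

λ = 352 fm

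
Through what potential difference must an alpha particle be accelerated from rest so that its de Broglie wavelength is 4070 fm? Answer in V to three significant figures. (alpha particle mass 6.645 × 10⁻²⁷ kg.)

V = 6.22 V

p = h/λ = 6.626 × 10⁻³⁴ / 4.070 × 10⁻¹² = 1.628 × 10⁻²² kg·m/s.
KE = p²/(2m) = 1.994 × 10⁻¹⁸ J.
V = KE/2e = 1.994 × 10⁻¹⁸ / (2 × 1.602 × 10⁻¹⁹) = 6.22 V.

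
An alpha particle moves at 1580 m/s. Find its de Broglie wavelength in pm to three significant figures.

p = mv = 6.645 × 10⁻²⁷ × 1580 = 1.050 × 10⁻²³ kg·m/s.
λ = h/p = 6.626 × 10⁻³⁴ / 1.050 × 10⁻²³ = 6.31 × 10⁻¹¹ m = 63.1 pm.

λ = 63.1 pm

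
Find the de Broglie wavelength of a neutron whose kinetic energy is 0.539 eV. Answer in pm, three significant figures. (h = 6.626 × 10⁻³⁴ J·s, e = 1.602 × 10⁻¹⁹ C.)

λ = 39.0 pm

KE = 0.539 eV = 8.635 × 10⁻²⁰ J.
p = √(2mKE) = √(2 × 1.675 × 10⁻²⁷ × 8.635 × 10⁻²⁰) = 1.701 × 10⁻²³ kg·m/s.
λ = h/p = 6.626 × 10⁻³⁴ / 1.701 × 10⁻²³ = 3.90 × 10⁻¹¹ m = 39.0 pm.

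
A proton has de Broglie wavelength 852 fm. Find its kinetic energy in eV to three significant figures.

p = h/λ = 6.626 × 10⁻³⁴ / 8.520 × 10⁻¹³ = 7.777 × 10⁻²² kg·m/s.
KE = p²/(2m) = (7.777 × 10⁻²²)² / (2 × 1.673 × 10⁻²⁷) = 1.808 × 10⁻¹⁶ J = 1130 eV.

KE = 1130 eV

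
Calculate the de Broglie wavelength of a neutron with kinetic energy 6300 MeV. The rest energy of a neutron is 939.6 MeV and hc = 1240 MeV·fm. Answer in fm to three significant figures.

Total energy E = KE + m₀c² = 6300 + 939.6 = 7239.6 MeV.
(pc)² = E² − (m₀c²)² = (7239.6)² − (939.6)² = 5.153 × 10⁷ MeV², so pc = 7178 MeV.
λ = hc/(pc) = 1240 MeV·fm / 7178 MeV = 0.173 fm.

λ = 0.173 fm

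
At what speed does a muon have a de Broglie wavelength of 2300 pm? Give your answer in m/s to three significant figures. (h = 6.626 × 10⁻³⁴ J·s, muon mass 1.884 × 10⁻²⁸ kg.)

p = h/λ = 6.626 × 10⁻³⁴ / 2.300 × 10⁻⁹ = 2.881 × 10⁻²⁵ kg·m/s.
v = p/m = 2.881 × 10⁻²⁵ / 1.884 × 10⁻²⁸ = 1.53 × 10³ m/s = 1530 m/s.

v = 1530 m/s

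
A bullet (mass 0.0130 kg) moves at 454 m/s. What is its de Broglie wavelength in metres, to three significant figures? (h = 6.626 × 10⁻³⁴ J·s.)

λ = 1.12 × 10⁻³⁴ m

p = mv = 0.0130 × 454 = 5.902 kg·m/s.
λ = h/p = 6.626 × 10⁻³⁴ / 5.902 = 1.12 × 10⁻³⁴ m.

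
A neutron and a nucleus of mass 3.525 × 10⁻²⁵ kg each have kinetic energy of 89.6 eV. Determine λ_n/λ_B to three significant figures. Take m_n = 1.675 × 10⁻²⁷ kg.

At fixed KE, p = √(2mKE) so λ = h/p ∝ 1/√m.
λ_n/λ_B = √(m_B/m_n) = √(3.525 × 10⁻²⁵/1.675 × 10⁻²⁷) = √(210.4) = 14.5.

λ_n/λ_B = 14.5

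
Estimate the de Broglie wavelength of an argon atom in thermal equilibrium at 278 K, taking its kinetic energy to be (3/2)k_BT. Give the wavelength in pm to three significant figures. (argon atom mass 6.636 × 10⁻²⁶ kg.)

KE = (3/2)k_BT = 1.5 × 1.381 × 10⁻²³ × 278 = 5.759 × 10⁻²¹ J.
p = √(2mKE) = √(2 × 6.636 × 10⁻²⁶ × 5.759 × 10⁻²¹) = 2.765 × 10⁻²³ kg·m/s.
λ = h/p = 2.40 × 10⁻¹¹ m = 24.0 pm.

λ = 24.0 pm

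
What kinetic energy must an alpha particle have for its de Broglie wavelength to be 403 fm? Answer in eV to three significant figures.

p = h/λ = 6.626 × 10⁻³⁴ / 4.030 × 10⁻¹³ = 1.644 × 10⁻²¹ kg·m/s.
KE = p²/(2m) = (1.644 × 10⁻²¹)² / (2 × 6.645 × 10⁻²⁷) = 2.034 × 10⁻¹⁶ J = 1270 eV.

KE = 1270 eV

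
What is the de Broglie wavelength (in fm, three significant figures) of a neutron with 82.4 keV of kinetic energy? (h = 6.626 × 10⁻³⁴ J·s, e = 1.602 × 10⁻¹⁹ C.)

KE = 82.4 keV = 1.320 × 10⁻¹⁴ J.
p = √(2mKE) = √(2 × 1.675 × 10⁻²⁷ × 1.320 × 10⁻¹⁴) = 6.650 × 10⁻²¹ kg·m/s.
λ = h/p = 6.626 × 10⁻³⁴ / 6.650 × 10⁻²¹ = 9.96 × 10⁻¹⁴ m = 99.6 fm.

λ = 99.6 fm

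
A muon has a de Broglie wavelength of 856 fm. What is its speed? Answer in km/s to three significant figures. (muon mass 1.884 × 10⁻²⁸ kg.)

v = 4110 km/s

p = h/λ = 6.626 × 10⁻³⁴ / 8.560 × 10⁻¹³ = 7.741 × 10⁻²² kg·m/s.
v = p/m = 7.741 × 10⁻²² / 1.884 × 10⁻²⁸ = 4.11 × 10⁶ m/s = 4110 km/s.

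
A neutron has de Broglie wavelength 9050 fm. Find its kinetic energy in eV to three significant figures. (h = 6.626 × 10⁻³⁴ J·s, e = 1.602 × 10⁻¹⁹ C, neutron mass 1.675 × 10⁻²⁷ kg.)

p = h/λ = 6.626 × 10⁻³⁴ / 9.050 × 10⁻¹² = 7.322 × 10⁻²³ kg·m/s.
KE = p²/(2m) = (7.322 × 10⁻²³)² / (2 × 1.675 × 10⁻²⁷) = 1.600 × 10⁻¹⁸ J = 9.99 eV.

KE = 9.99 eV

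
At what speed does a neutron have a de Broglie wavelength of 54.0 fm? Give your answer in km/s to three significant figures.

v = 7330 km/s

p = h/λ = 6.626 × 10⁻³⁴ / 5.400 × 10⁻¹⁴ = 1.227 × 10⁻²⁰ kg·m/s.
v = p/m = 1.227 × 10⁻²⁰ / 1.675 × 10⁻²⁷ = 7.33 × 10⁶ m/s = 7330 km/s.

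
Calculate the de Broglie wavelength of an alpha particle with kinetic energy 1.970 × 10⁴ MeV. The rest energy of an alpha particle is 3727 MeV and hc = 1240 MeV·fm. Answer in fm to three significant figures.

Total energy E = KE + m₀c² = 1.970 × 10⁴ + 3727 = 23427 MeV.
(pc)² = E² − (m₀c²)² = (23427)² − (3727)² = 5.349 × 10⁸ MeV², so pc = 2.313 × 10⁴ MeV.
λ = hc/(pc) = 1240 MeV·fm / 2.313 × 10⁴ MeV = 0.0536 fm.

λ = 0.0536 fm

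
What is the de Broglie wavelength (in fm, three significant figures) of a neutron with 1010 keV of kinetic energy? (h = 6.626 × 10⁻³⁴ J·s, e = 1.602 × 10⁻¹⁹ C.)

λ = 28.5 fm

KE = 1010 keV = 1.618 × 10⁻¹³ J.
p = √(2mKE) = √(2 × 1.675 × 10⁻²⁷ × 1.618 × 10⁻¹³) = 2.328 × 10⁻²⁰ kg·m/s.
λ = h/p = 6.626 × 10⁻³⁴ / 2.328 × 10⁻²⁰ = 2.85 × 10⁻¹⁴ m = 28.5 fm.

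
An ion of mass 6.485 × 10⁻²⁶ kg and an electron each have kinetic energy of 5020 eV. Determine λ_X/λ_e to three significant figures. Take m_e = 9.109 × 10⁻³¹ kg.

At fixed KE, p = √(2mKE) so λ = h/p ∝ 1/√m.
λ_X/λ_e = √(m_e/m_X) = √(9.109 × 10⁻³¹/6.485 × 10⁻²⁶) = √(1.405 × 10⁻⁵) = 3.75 × 10⁻³.

λ_X/λ_e = 3.75 × 10⁻³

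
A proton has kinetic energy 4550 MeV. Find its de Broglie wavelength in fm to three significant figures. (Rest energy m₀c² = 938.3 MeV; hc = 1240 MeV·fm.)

Total energy E = KE + m₀c² = 4550 + 938.3 = 5488.3 MeV.
(pc)² = E² − (m₀c²)² = (5488.3)² − (938.3)² = 2.924 × 10⁷ MeV², so pc = 5407 MeV.
λ = hc/(pc) = 1240 MeV·fm / 5407 MeV = 0.229 fm.

λ = 0.229 fm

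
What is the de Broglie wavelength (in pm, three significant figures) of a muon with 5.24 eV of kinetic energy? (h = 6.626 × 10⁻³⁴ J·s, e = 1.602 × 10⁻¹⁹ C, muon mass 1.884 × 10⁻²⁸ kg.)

λ = 37.3 pm

KE = 5.24 eV = 8.394 × 10⁻¹⁹ J.
p = √(2mKE) = √(2 × 1.884 × 10⁻²⁸ × 8.394 × 10⁻¹⁹) = 1.778 × 10⁻²³ kg·m/s.
λ = h/p = 6.626 × 10⁻³⁴ / 1.778 × 10⁻²³ = 3.73 × 10⁻¹¹ m = 37.3 pm.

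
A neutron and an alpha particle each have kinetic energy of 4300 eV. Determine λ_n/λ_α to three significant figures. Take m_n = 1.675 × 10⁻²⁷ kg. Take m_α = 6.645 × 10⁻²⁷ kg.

At fixed KE, p = √(2mKE) so λ = h/p ∝ 1/√m.
λ_n/λ_α = √(m_α/m_n) = √(6.645 × 10⁻²⁷/1.675 × 10⁻²⁷) = √(3.967) = 1.99.

λ_n/λ_α = 1.99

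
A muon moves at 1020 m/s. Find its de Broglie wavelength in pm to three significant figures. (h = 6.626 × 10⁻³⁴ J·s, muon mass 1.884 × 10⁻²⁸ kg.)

p = mv = 1.884 × 10⁻²⁸ × 1020 = 1.922 × 10⁻²⁵ kg·m/s.
λ = h/p = 6.626 × 10⁻³⁴ / 1.922 × 10⁻²⁵ = 3.45 × 10⁻⁹ m = 3450 pm.

λ = 3450 pm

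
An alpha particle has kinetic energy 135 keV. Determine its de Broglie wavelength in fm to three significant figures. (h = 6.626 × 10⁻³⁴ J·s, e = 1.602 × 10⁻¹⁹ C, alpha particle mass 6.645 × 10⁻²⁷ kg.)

KE = 135 keV = 2.163 × 10⁻¹⁴ J.
p = √(2mKE) = √(2 × 6.645 × 10⁻²⁷ × 2.163 × 10⁻¹⁴) = 1.695 × 10⁻²⁰ kg·m/s.
λ = h/p = 6.626 × 10⁻³⁴ / 1.695 × 10⁻²⁰ = 3.91 × 10⁻¹⁴ m = 39.1 fm.

λ = 39.1 fm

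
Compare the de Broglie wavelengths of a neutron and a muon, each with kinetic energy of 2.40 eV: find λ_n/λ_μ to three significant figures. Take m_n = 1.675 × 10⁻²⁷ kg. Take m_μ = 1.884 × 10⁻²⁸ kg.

At fixed KE, p = √(2mKE) so λ = h/p ∝ 1/√m.
λ_n/λ_μ = √(m_μ/m_n) = √(1.884 × 10⁻²⁸/1.675 × 10⁻²⁷) = √(0.1125) = 0.335.

λ_n/λ_μ = 0.335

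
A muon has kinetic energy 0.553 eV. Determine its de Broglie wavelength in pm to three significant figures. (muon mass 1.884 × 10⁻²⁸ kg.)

λ = 115 pm

KE = 0.553 eV = 8.859 × 10⁻²⁰ J.
p = √(2mKE) = √(2 × 1.884 × 10⁻²⁸ × 8.859 × 10⁻²⁰) = 5.778 × 10⁻²⁴ kg·m/s.
λ = h/p = 6.626 × 10⁻³⁴ / 5.778 × 10⁻²⁴ = 1.15 × 10⁻¹⁰ m = 115 pm.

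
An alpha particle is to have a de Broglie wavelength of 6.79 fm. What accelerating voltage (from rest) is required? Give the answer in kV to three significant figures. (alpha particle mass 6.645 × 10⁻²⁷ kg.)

V = 2240 kV

p = h/λ = 6.626 × 10⁻³⁴ / 6.790 × 10⁻¹⁵ = 9.758 × 10⁻²⁰ kg·m/s.
KE = p²/(2m) = 7.165 × 10⁻¹³ J.
V = KE/2e = 7.165 × 10⁻¹³ / (2 × 1.602 × 10⁻¹⁹) = 2240 kV.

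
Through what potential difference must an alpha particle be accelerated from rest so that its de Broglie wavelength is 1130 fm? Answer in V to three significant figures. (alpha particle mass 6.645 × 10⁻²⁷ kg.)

p = h/λ = 6.626 × 10⁻³⁴ / 1.130 × 10⁻¹² = 5.864 × 10⁻²² kg·m/s.
KE = p²/(2m) = 2.587 × 10⁻¹⁷ J.
V = KE/2e = 2.587 × 10⁻¹⁷ / (2 × 1.602 × 10⁻¹⁹) = 80.7 V.

V = 80.7 V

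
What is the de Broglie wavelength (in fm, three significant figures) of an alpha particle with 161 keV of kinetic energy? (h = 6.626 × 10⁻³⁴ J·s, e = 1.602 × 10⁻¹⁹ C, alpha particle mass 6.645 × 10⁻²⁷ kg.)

λ = 35.8 fm

KE = 161 keV = 2.579 × 10⁻¹⁴ J.
p = √(2mKE) = √(2 × 6.645 × 10⁻²⁷ × 2.579 × 10⁻¹⁴) = 1.851 × 10⁻²⁰ kg·m/s.
λ = h/p = 6.626 × 10⁻³⁴ / 1.851 × 10⁻²⁰ = 3.58 × 10⁻¹⁴ m = 35.8 fm.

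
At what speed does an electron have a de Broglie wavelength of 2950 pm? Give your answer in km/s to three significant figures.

v = 247 km/s

p = h/λ = 6.626 × 10⁻³⁴ / 2.950 × 10⁻⁹ = 2.246 × 10⁻²⁵ kg·m/s.
v = p/m = 2.246 × 10⁻²⁵ / 9.109 × 10⁻³¹ = 2.47 × 10⁵ m/s = 247 km/s.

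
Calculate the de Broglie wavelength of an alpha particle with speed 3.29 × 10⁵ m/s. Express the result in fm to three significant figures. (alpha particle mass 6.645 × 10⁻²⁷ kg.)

p = mv = 6.645 × 10⁻²⁷ × 3.29 × 10⁵ = 2.186 × 10⁻²¹ kg·m/s.
λ = h/p = 6.626 × 10⁻³⁴ / 2.186 × 10⁻²¹ = 3.03 × 10⁻¹³ m = 303 fm.

λ = 303 fm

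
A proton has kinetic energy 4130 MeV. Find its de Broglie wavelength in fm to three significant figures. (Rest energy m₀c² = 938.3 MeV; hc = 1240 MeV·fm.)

Total energy E = KE + m₀c² = 4130 + 938.3 = 5068.3 MeV.
(pc)² = E² − (m₀c²)² = (5068.3)² − (938.3)² = 2.481 × 10⁷ MeV², so pc = 4981 MeV.
λ = hc/(pc) = 1240 MeV·fm / 4981 MeV = 0.249 fm.

λ = 0.249 fm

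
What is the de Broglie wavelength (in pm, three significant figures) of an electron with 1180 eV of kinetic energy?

λ = 35.7 pm

KE = 1180 eV = 1.890 × 10⁻¹⁶ J.
p = √(2mKE) = √(2 × 9.109 × 10⁻³¹ × 1.890 × 10⁻¹⁶) = 1.856 × 10⁻²³ kg·m/s.
λ = h/p = 6.626 × 10⁻³⁴ / 1.856 × 10⁻²³ = 3.57 × 10⁻¹¹ m = 35.7 pm.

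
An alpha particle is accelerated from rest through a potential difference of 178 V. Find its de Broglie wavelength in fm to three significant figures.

λ = 761 fm

KE = 2eV = 2 × 1.602 × 10⁻¹⁹ × 178.0 = 5.703 × 10⁻¹⁷ J.
p = √(2mKE) = √(2 × 6.645 × 10⁻²⁷ × 5.703 × 10⁻¹⁷) = 8.706 × 10⁻²² kg·m/s.
λ = h/p = 6.626 × 10⁻³⁴ / 8.706 × 10⁻²² = 7.61 × 10⁻¹³ m = 761 fm.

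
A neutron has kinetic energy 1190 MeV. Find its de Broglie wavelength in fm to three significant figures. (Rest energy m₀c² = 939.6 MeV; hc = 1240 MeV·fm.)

Total energy E = KE + m₀c² = 1190 + 939.6 = 2129.6 MeV.
(pc)² = E² − (m₀c²)² = (2129.6)² − (939.6)² = 3.652 × 10⁶ MeV², so pc = 1911 MeV.
λ = hc/(pc) = 1240 MeV·fm / 1911 MeV = 0.649 fm.

λ = 0.649 fm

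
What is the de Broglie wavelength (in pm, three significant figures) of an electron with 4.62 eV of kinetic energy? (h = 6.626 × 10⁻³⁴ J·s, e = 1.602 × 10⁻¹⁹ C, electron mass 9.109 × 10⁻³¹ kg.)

λ = 571 pm

KE = 4.62 eV = 7.401 × 10⁻¹⁹ J.
p = √(2mKE) = √(2 × 9.109 × 10⁻³¹ × 7.401 × 10⁻¹⁹) = 1.161 × 10⁻²⁴ kg·m/s.
λ = h/p = 6.626 × 10⁻³⁴ / 1.161 × 10⁻²⁴ = 5.71 × 10⁻¹⁰ m = 571 pm.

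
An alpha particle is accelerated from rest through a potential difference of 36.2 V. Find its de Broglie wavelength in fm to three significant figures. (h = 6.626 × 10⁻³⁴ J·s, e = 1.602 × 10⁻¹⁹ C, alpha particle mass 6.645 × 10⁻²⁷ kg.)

λ = 1690 fm

KE = 2eV = 2 × 1.602 × 10⁻¹⁹ × 36.20 = 1.160 × 10⁻¹⁷ J.
p = √(2mKE) = √(2 × 6.645 × 10⁻²⁷ × 1.160 × 10⁻¹⁷) = 3.926 × 10⁻²² kg·m/s.
λ = h/p = 6.626 × 10⁻³⁴ / 3.926 × 10⁻²² = 1.69 × 10⁻¹² m = 1690 fm.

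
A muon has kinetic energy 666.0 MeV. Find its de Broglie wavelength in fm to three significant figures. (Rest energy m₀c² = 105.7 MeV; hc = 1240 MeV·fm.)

Total energy E = KE + m₀c² = 666.0 + 105.7 = 771.7 MeV.
(pc)² = E² − (m₀c²)² = (771.7)² − (105.7)² = 5.843 × 10⁵ MeV², so pc = 764.4 MeV.
λ = hc/(pc) = 1240 MeV·fm / 764.4 MeV = 1.62 fm.

λ = 1.62 fm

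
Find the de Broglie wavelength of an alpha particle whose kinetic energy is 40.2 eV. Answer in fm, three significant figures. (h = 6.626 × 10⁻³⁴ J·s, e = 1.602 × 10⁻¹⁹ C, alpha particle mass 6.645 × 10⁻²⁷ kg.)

KE = 40.2 eV = 6.440 × 10⁻¹⁸ J.
p = √(2mKE) = √(2 × 6.645 × 10⁻²⁷ × 6.440 × 10⁻¹⁸) = 2.926 × 10⁻²² kg·m/s.
λ = h/p = 6.626 × 10⁻³⁴ / 2.926 × 10⁻²² = 2.26 × 10⁻¹² m = 2260 fm.

λ = 2260 fm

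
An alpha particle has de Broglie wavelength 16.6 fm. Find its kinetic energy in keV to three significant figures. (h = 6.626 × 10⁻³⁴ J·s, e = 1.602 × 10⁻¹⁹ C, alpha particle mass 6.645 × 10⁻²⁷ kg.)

KE = 748 keV

p = h/λ = 6.626 × 10⁻³⁴ / 1.660 × 10⁻¹⁴ = 3.992 × 10⁻²⁰ kg·m/s.
KE = p²/(2m) = (3.992 × 10⁻²⁰)² / (2 × 6.645 × 10⁻²⁷) = 1.199 × 10⁻¹³ J = 748 keV.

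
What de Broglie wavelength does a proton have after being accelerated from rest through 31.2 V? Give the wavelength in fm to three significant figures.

λ = 5120 fm

KE = eV = 1.602 × 10⁻¹⁹ × 31.20 = 4.998 × 10⁻¹⁸ J.
p = √(2mKE) = √(2 × 1.673 × 10⁻²⁷ × 4.998 × 10⁻¹⁸) = 1.293 × 10⁻²² kg·m/s.
λ = h/p = 6.626 × 10⁻³⁴ / 1.293 × 10⁻²² = 5.12 × 10⁻¹² m = 5120 fm.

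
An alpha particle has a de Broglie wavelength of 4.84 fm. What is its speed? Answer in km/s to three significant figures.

p = h/λ = 6.626 × 10⁻³⁴ / 4.840 × 10⁻¹⁵ = 1.369 × 10⁻¹⁹ kg·m/s.
v = p/m = 1.369 × 10⁻¹⁹ / 6.645 × 10⁻²⁷ = 2.06 × 10⁷ m/s = 2.06 × 10⁴ km/s.

v = 2.06 × 10⁴ km/s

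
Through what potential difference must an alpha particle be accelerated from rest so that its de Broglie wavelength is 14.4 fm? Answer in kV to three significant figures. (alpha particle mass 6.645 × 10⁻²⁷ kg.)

p = h/λ = 6.626 × 10⁻³⁴ / 1.440 × 10⁻¹⁴ = 4.601 × 10⁻²⁰ kg·m/s.
KE = p²/(2m) = 1.593 × 10⁻¹³ J.
V = KE/2e = 1.593 × 10⁻¹³ / (2 × 1.602 × 10⁻¹⁹) = 497 kV.

V = 497 kV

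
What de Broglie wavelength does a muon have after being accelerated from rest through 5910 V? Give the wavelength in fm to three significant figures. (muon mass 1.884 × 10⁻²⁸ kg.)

KE = eV = 1.602 × 10⁻¹⁹ × 5910 = 9.468 × 10⁻¹⁶ J.
p = √(2mKE) = √(2 × 1.884 × 10⁻²⁸ × 9.468 × 10⁻¹⁶) = 5.973 × 10⁻²² kg·m/s.
λ = h/p = 6.626 × 10⁻³⁴ / 5.973 × 10⁻²² = 1.11 × 10⁻¹² m = 1110 fm.

λ = 1110 fm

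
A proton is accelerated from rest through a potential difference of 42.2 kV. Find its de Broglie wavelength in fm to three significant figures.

λ = 139 fm

KE = eV = 1.602 × 10⁻¹⁹ × 4.220 × 10⁴ = 6.760 × 10⁻¹⁵ J.
p = √(2mKE) = √(2 × 1.673 × 10⁻²⁷ × 6.760 × 10⁻¹⁵) = 4.756 × 10⁻²¹ kg·m/s.
λ = h/p = 6.626 × 10⁻³⁴ / 4.756 × 10⁻²¹ = 1.39 × 10⁻¹³ m = 139 fm.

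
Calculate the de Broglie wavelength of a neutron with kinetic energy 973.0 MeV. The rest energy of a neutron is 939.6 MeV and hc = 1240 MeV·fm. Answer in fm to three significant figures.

λ = 0.744 fm

Total energy E = KE + m₀c² = 973.0 + 939.6 = 1912.6 MeV.
(pc)² = E² − (m₀c²)² = (1912.6)² − (939.6)² = 2.775 × 10⁶ MeV², so pc = 1666 MeV.
λ = hc/(pc) = 1240 MeV·fm / 1666 MeV = 0.744 fm.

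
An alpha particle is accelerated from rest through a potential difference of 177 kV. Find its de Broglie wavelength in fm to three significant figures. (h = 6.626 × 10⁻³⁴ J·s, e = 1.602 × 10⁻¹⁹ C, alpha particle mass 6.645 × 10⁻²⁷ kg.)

λ = 24.1 fm

KE = 2eV = 2 × 1.602 × 10⁻¹⁹ × 1.770 × 10⁵ = 5.671 × 10⁻¹⁴ J.
p = √(2mKE) = √(2 × 6.645 × 10⁻²⁷ × 5.671 × 10⁻¹⁴) = 2.745 × 10⁻²⁰ kg·m/s.
λ = h/p = 6.626 × 10⁻³⁴ / 2.745 × 10⁻²⁰ = 2.41 × 10⁻¹⁴ m = 24.1 fm.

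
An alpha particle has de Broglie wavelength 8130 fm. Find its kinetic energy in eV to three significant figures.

KE = 3.12 eV

p = h/λ = 6.626 × 10⁻³⁴ / 8.130 × 10⁻¹² = 8.150 × 10⁻²³ kg·m/s.
KE = p²/(2m) = (8.150 × 10⁻²³)² / (2 × 6.645 × 10⁻²⁷) = 4.998 × 10⁻¹⁹ J = 3.12 eV.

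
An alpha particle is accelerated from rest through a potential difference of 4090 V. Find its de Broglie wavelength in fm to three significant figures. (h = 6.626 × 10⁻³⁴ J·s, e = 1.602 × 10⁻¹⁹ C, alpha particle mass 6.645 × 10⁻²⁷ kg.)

KE = 2eV = 2 × 1.602 × 10⁻¹⁹ × 4090 = 1.310 × 10⁻¹⁵ J.
p = √(2mKE) = √(2 × 6.645 × 10⁻²⁷ × 1.310 × 10⁻¹⁵) = 4.173 × 10⁻²¹ kg·m/s.
λ = h/p = 6.626 × 10⁻³⁴ / 4.173 × 10⁻²¹ = 1.59 × 10⁻¹³ m = 159 fm.

λ = 159 fm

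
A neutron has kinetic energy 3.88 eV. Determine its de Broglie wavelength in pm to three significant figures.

λ = 14.5 pm

KE = 3.88 eV = 6.216 × 10⁻¹⁹ J.
p = √(2mKE) = √(2 × 1.675 × 10⁻²⁷ × 6.216 × 10⁻¹⁹) = 4.563 × 10⁻²³ kg·m/s.
λ = h/p = 6.626 × 10⁻³⁴ / 4.563 × 10⁻²³ = 1.45 × 10⁻¹¹ m = 14.5 pm.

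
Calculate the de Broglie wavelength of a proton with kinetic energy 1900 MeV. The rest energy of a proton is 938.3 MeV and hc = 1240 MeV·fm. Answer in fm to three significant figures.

Total energy E = KE + m₀c² = 1900 + 938.3 = 2838.3 MeV.
(pc)² = E² − (m₀c²)² = (2838.3)² − (938.3)² = 7.176 × 10⁶ MeV², so pc = 2679 MeV.
λ = hc/(pc) = 1240 MeV·fm / 2679 MeV = 0.463 fm.

λ = 0.463 fm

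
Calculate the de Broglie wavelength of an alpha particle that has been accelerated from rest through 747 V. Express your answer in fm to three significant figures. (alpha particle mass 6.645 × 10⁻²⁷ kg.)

KE = 2eV = 2 × 1.602 × 10⁻¹⁹ × 747.0 = 2.393 × 10⁻¹⁶ J.
p = √(2mKE) = √(2 × 6.645 × 10⁻²⁷ × 2.393 × 10⁻¹⁶) = 1.783 × 10⁻²¹ kg·m/s.
λ = h/p = 6.626 × 10⁻³⁴ / 1.783 × 10⁻²¹ = 3.72 × 10⁻¹³ m = 372 fm.

λ = 372 fm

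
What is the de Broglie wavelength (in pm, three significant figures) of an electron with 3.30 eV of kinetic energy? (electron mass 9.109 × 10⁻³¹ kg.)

KE = 3.30 eV = 5.287 × 10⁻¹⁹ J.
p = √(2mKE) = √(2 × 9.109 × 10⁻³¹ × 5.287 × 10⁻¹⁹) = 9.814 × 10⁻²⁵ kg·m/s.
λ = h/p = 6.626 × 10⁻³⁴ / 9.814 × 10⁻²⁵ = 6.75 × 10⁻¹⁰ m = 675 pm.

λ = 675 pm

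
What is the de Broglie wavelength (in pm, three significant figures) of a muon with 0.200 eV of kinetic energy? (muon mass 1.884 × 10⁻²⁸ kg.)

KE = 0.200 eV = 3.204 × 10⁻²⁰ J.
p = √(2mKE) = √(2 × 1.884 × 10⁻²⁸ × 3.204 × 10⁻²⁰) = 3.475 × 10⁻²⁴ kg·m/s.
λ = h/p = 6.626 × 10⁻³⁴ / 3.475 × 10⁻²⁴ = 1.91 × 10⁻¹⁰ m = 191 pm.

λ = 191 pm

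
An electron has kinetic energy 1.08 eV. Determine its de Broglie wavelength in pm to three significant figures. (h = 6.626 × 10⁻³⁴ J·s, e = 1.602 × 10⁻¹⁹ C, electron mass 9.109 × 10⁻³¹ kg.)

KE = 1.08 eV = 1.730 × 10⁻¹⁹ J.
p = √(2mKE) = √(2 × 9.109 × 10⁻³¹ × 1.730 × 10⁻¹⁹) = 5.614 × 10⁻²⁵ kg·m/s.
λ = h/p = 6.626 × 10⁻³⁴ / 5.614 × 10⁻²⁵ = 1.18 × 10⁻⁹ m = 1180 pm.

λ = 1180 pm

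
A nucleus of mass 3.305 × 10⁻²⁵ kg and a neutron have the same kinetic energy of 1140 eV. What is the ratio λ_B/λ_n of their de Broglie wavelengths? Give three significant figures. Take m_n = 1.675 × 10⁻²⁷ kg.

At fixed KE, p = √(2mKE) so λ = h/p ∝ 1/√m.
λ_B/λ_n = √(m_n/m_B) = √(1.675 × 10⁻²⁷/3.305 × 10⁻²⁵) = √(5.068 × 10⁻³) = 0.0712.

λ_B/λ_n = 0.0712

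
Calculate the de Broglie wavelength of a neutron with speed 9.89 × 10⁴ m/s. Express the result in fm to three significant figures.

λ = 4000 fm

p = mv = 1.675 × 10⁻²⁷ × 9.89 × 10⁴ = 1.657 × 10⁻²² kg·m/s.
λ = h/p = 6.626 × 10⁻³⁴ / 1.657 × 10⁻²² = 4.00 × 10⁻¹² m = 4000 fm.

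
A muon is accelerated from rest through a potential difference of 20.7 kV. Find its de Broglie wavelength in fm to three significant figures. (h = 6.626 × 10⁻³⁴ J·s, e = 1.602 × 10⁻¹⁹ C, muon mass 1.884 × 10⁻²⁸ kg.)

KE = eV = 1.602 × 10⁻¹⁹ × 2.070 × 10⁴ = 3.316 × 10⁻¹⁵ J.
p = √(2mKE) = √(2 × 1.884 × 10⁻²⁸ × 3.316 × 10⁻¹⁵) = 1.118 × 10⁻²¹ kg·m/s.
λ = h/p = 6.626 × 10⁻³⁴ / 1.118 × 10⁻²¹ = 5.93 × 10⁻¹³ m = 593 fm.

λ = 593 fm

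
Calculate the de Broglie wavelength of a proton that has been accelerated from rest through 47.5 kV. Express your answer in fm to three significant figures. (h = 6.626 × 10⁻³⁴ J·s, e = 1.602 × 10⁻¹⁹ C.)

λ = 131 fm

KE = eV = 1.602 × 10⁻¹⁹ × 4.750 × 10⁴ = 7.610 × 10⁻¹⁵ J.
p = √(2mKE) = √(2 × 1.673 × 10⁻²⁷ × 7.610 × 10⁻¹⁵) = 5.046 × 10⁻²¹ kg·m/s.
λ = h/p = 6.626 × 10⁻³⁴ / 5.046 × 10⁻²¹ = 1.31 × 10⁻¹³ m = 131 fm.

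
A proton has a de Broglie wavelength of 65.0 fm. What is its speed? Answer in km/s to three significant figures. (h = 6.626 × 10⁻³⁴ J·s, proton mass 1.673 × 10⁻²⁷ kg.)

p = h/λ = 6.626 × 10⁻³⁴ / 6.500 × 10⁻¹⁴ = 1.019 × 10⁻²⁰ kg·m/s.
v = p/m = 1.019 × 10⁻²⁰ / 1.673 × 10⁻²⁷ = 6.09 × 10⁶ m/s = 6090 km/s.

v = 6090 km/s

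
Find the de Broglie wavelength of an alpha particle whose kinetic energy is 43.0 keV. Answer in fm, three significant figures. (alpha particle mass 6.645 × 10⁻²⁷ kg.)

λ = 69.3 fm

KE = 43.0 keV = 6.889 × 10⁻¹⁵ J.
p = √(2mKE) = √(2 × 6.645 × 10⁻²⁷ × 6.889 × 10⁻¹⁵) = 9.568 × 10⁻²¹ kg·m/s.
λ = h/p = 6.626 × 10⁻³⁴ / 9.568 × 10⁻²¹ = 6.93 × 10⁻¹⁴ m = 69.3 fm.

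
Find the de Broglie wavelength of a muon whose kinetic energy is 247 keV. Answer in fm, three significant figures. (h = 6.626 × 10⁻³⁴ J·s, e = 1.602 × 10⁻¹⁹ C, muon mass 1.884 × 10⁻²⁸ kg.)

KE = 247 keV = 3.957 × 10⁻¹⁴ J.
p = √(2mKE) = √(2 × 1.884 × 10⁻²⁸ × 3.957 × 10⁻¹⁴) = 3.861 × 10⁻²¹ kg·m/s.
λ = h/p = 6.626 × 10⁻³⁴ / 3.861 × 10⁻²¹ = 1.72 × 10⁻¹³ m = 172 fm.

λ = 172 fm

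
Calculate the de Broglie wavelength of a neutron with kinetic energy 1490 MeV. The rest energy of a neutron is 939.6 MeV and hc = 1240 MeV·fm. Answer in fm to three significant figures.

λ = 0.553 fm

Total energy E = KE + m₀c² = 1490 + 939.6 = 2429.6 MeV.
(pc)² = E² − (m₀c²)² = (2429.6)² − (939.6)² = 5.020 × 10⁶ MeV², so pc = 2241 MeV.
λ = hc/(pc) = 1240 MeV·fm / 2241 MeV = 0.553 fm.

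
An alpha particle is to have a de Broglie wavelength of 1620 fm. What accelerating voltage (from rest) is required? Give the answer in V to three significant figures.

p = h/λ = 6.626 × 10⁻³⁴ / 1.620 × 10⁻¹² = 4.090 × 10⁻²² kg·m/s.
KE = p²/(2m) = 1.259 × 10⁻¹⁷ J.
V = KE/2e = 1.259 × 10⁻¹⁷ / (2 × 1.602 × 10⁻¹⁹) = 39.3 V.

V = 39.3 V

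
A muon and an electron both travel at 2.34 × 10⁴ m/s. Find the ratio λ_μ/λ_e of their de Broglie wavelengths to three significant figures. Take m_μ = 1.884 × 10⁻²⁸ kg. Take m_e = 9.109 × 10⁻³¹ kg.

At fixed v, p = mv so λ = h/(mv) ∝ 1/m.
λ_μ/λ_e = m_e/m_μ = 9.109 × 10⁻³¹/1.884 × 10⁻²⁸ = 4.83 × 10⁻³.

λ_μ/λ_e = 4.83 × 10⁻³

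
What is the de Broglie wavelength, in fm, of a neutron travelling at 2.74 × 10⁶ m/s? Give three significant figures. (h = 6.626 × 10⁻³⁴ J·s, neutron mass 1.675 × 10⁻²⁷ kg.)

p = mv = 1.675 × 10⁻²⁷ × 2.74 × 10⁶ = 4.590 × 10⁻²¹ kg·m/s.
λ = h/p = 6.626 × 10⁻³⁴ / 4.590 × 10⁻²¹ = 1.44 × 10⁻¹³ m = 144 fm.

λ = 144 fm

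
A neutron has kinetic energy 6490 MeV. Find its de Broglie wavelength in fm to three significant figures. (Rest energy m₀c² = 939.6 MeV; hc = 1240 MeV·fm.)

Total energy E = KE + m₀c² = 6490 + 939.6 = 7429.6 MeV.
(pc)² = E² − (m₀c²)² = (7429.6)² − (939.6)² = 5.432 × 10⁷ MeV², so pc = 7370 MeV.
λ = hc/(pc) = 1240 MeV·fm / 7370 MeV = 0.168 fm.

λ = 0.168 fm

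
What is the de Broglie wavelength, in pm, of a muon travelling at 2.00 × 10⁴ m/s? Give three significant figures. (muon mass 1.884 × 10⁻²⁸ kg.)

p = mv = 1.884 × 10⁻²⁸ × 2.00 × 10⁴ = 3.768 × 10⁻²⁴ kg·m/s.
λ = h/p = 6.626 × 10⁻³⁴ / 3.768 × 10⁻²⁴ = 1.76 × 10⁻¹⁰ m = 176 pm.

λ = 176 pm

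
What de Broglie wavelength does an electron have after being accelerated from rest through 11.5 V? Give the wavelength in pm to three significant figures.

KE = eV = 1.602 × 10⁻¹⁹ × 11.50 = 1.842 × 10⁻¹⁸ J.
p = √(2mKE) = √(2 × 9.109 × 10⁻³¹ × 1.842 × 10⁻¹⁸) = 1.832 × 10⁻²⁴ kg·m/s.
λ = h/p = 6.626 × 10⁻³⁴ / 1.832 × 10⁻²⁴ = 3.62 × 10⁻¹⁰ m = 362 pm.

λ = 362 pm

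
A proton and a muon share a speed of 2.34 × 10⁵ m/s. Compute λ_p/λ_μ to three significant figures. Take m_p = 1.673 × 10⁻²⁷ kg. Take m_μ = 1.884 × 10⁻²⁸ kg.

λ_p/λ_μ = 0.113

At fixed v, p = mv so λ = h/(mv) ∝ 1/m.
λ_p/λ_μ = m_μ/m_p = 1.884 × 10⁻²⁸/1.673 × 10⁻²⁷ = 0.113.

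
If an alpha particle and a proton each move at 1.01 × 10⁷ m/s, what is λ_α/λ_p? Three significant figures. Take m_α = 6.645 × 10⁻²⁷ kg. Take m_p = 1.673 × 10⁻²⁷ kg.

At fixed v, p = mv so λ = h/(mv) ∝ 1/m.
λ_α/λ_p = m_p/m_α = 1.673 × 10⁻²⁷/6.645 × 10⁻²⁷ = 0.252.

λ_α/λ_p = 0.252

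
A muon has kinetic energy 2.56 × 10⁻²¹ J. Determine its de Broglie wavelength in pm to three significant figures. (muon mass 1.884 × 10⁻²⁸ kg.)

p = √(2mKE) = √(2 × 1.884 × 10⁻²⁸ × 2.560 × 10⁻²¹) = 9.821 × 10⁻²⁵ kg·m/s.
λ = h/p = 6.626 × 10⁻³⁴ / 9.821 × 10⁻²⁵ = 6.75 × 10⁻¹⁰ m = 675 pm.

λ = 675 pm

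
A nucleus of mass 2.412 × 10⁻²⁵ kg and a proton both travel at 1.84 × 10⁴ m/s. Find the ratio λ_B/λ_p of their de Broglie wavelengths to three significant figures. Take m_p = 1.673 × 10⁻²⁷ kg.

λ_B/λ_p = 6.94 × 10⁻³

At fixed v, p = mv so λ = h/(mv) ∝ 1/m.
λ_B/λ_p = m_p/m_B = 1.673 × 10⁻²⁷/2.412 × 10⁻²⁵ = 6.94 × 10⁻³.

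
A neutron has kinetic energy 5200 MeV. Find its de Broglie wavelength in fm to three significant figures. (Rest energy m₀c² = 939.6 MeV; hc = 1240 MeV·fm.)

Total energy E = KE + m₀c² = 5200 + 939.6 = 6139.6 MeV.
(pc)² = E² − (m₀c²)² = (6139.6)² − (939.6)² = 3.681 × 10⁷ MeV², so pc = 6067 MeV.
λ = hc/(pc) = 1240 MeV·fm / 6067 MeV = 0.204 fm.

λ = 0.204 fm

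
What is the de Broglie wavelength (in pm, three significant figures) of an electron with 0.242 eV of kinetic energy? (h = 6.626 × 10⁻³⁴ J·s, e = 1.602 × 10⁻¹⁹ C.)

λ = 2490 pm

KE = 0.242 eV = 3.877 × 10⁻²⁰ J.
p = √(2mKE) = √(2 × 9.109 × 10⁻³¹ × 3.877 × 10⁻²⁰) = 2.658 × 10⁻²⁵ kg·m/s.
λ = h/p = 6.626 × 10⁻³⁴ / 2.658 × 10⁻²⁵ = 2.49 × 10⁻⁹ m = 2490 pm.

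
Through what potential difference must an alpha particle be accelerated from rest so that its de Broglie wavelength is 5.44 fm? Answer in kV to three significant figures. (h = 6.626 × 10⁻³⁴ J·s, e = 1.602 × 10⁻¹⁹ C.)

p = h/λ = 6.626 × 10⁻³⁴ / 5.440 × 10⁻¹⁵ = 1.218 × 10⁻¹⁹ kg·m/s.
KE = p²/(2m) = 1.116 × 10⁻¹² J.
V = KE/2e = 1.116 × 10⁻¹² / (2 × 1.602 × 10⁻¹⁹) = 3480 kV.

V = 3480 kV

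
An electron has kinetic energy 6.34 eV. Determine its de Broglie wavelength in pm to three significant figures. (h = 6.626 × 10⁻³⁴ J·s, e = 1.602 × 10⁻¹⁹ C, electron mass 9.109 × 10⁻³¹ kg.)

λ = 487 pm

KE = 6.34 eV = 1.016 × 10⁻¹⁸ J.
p = √(2mKE) = √(2 × 9.109 × 10⁻³¹ × 1.016 × 10⁻¹⁸) = 1.360 × 10⁻²⁴ kg·m/s.
λ = h/p = 6.626 × 10⁻³⁴ / 1.360 × 10⁻²⁴ = 4.87 × 10⁻¹⁰ m = 487 pm.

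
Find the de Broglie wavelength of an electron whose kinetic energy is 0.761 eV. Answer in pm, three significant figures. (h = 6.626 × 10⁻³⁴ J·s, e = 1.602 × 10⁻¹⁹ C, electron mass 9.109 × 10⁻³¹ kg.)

λ = 1410 pm

KE = 0.761 eV = 1.219 × 10⁻¹⁹ J.
p = √(2mKE) = √(2 × 9.109 × 10⁻³¹ × 1.219 × 10⁻¹⁹) = 4.713 × 10⁻²⁵ kg·m/s.
λ = h/p = 6.626 × 10⁻³⁴ / 4.713 × 10⁻²⁵ = 1.41 × 10⁻⁹ m = 1410 pm.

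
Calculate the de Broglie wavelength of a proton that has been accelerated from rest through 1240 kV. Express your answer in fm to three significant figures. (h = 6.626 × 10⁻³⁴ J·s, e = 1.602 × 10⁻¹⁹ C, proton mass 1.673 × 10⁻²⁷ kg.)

λ = 25.7 fm

KE = eV = 1.602 × 10⁻¹⁹ × 1.240 × 10⁶ = 1.986 × 10⁻¹³ J.
p = √(2mKE) = √(2 × 1.673 × 10⁻²⁷ × 1.986 × 10⁻¹³) = 2.578 × 10⁻²⁰ kg·m/s.
λ = h/p = 6.626 × 10⁻³⁴ / 2.578 × 10⁻²⁰ = 2.57 × 10⁻¹⁴ m = 25.7 fm.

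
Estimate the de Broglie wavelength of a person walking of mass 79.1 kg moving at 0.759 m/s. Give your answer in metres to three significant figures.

λ = 1.10 × 10⁻³⁵ m

p = mv = 79.1 × 0.759 = 6.004 × 10¹ kg·m/s.
λ = h/p = 6.626 × 10⁻³⁴ / 6.004 × 10¹ = 1.10 × 10⁻³⁵ m.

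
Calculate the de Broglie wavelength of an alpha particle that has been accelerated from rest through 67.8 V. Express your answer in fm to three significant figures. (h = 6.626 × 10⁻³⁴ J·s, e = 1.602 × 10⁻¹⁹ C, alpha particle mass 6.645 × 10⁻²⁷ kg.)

λ = 1230 fm

KE = 2eV = 2 × 1.602 × 10⁻¹⁹ × 67.80 = 2.172 × 10⁻¹⁷ J.
p = √(2mKE) = √(2 × 6.645 × 10⁻²⁷ × 2.172 × 10⁻¹⁷) = 5.373 × 10⁻²² kg·m/s.
λ = h/p = 6.626 × 10⁻³⁴ / 5.373 × 10⁻²² = 1.23 × 10⁻¹² m = 1230 fm.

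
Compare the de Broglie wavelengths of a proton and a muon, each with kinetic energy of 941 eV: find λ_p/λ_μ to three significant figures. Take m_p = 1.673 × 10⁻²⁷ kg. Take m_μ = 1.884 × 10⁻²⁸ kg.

At fixed KE, p = √(2mKE) so λ = h/p ∝ 1/√m.
λ_p/λ_μ = √(m_μ/m_p) = √(1.884 × 10⁻²⁸/1.673 × 10⁻²⁷) = √(0.1126) = 0.336.

λ_p/λ_μ = 0.336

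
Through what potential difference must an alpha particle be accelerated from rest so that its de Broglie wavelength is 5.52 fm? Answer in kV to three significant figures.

p = h/λ = 6.626 × 10⁻³⁴ / 5.520 × 10⁻¹⁵ = 1.200 × 10⁻¹⁹ kg·m/s.
KE = p²/(2m) = 1.084 × 10⁻¹² J.
V = KE/2e = 1.084 × 10⁻¹² / (2 × 1.602 × 10⁻¹⁹) = 3380 kV.

V = 3380 kV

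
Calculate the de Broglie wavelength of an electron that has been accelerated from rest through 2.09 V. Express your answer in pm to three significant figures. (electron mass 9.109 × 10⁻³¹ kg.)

λ = 848 pm

KE = eV = 1.602 × 10⁻¹⁹ × 2.090 = 3.348 × 10⁻¹⁹ J.
p = √(2mKE) = √(2 × 9.109 × 10⁻³¹ × 3.348 × 10⁻¹⁹) = 7.810 × 10⁻²⁵ kg·m/s.
λ = h/p = 6.626 × 10⁻³⁴ / 7.810 × 10⁻²⁵ = 8.48 × 10⁻¹⁰ m = 848 pm.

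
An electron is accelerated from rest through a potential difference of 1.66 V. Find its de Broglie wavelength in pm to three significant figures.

λ = 952 pm

KE = eV = 1.602 × 10⁻¹⁹ × 1.660 = 2.659 × 10⁻¹⁹ J.
p = √(2mKE) = √(2 × 9.109 × 10⁻³¹ × 2.659 × 10⁻¹⁹) = 6.960 × 10⁻²⁵ kg·m/s.
λ = h/p = 6.626 × 10⁻³⁴ / 6.960 × 10⁻²⁵ = 9.52 × 10⁻¹⁰ m = 952 pm.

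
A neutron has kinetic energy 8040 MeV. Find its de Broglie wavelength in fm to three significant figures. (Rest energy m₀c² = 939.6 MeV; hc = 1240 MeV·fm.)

Total energy E = KE + m₀c² = 8040 + 939.6 = 8979.6 MeV.
(pc)² = E² − (m₀c²)² = (8979.6)² − (939.6)² = 7.975 × 10⁷ MeV², so pc = 8930 MeV.
λ = hc/(pc) = 1240 MeV·fm / 8930 MeV = 0.139 fm.

λ = 0.139 fm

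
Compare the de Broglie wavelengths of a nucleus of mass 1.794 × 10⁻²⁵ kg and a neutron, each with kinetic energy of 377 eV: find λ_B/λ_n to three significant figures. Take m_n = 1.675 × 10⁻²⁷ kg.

At fixed KE, p = √(2mKE) so λ = h/p ∝ 1/√m.
λ_B/λ_n = √(m_n/m_B) = √(1.675 × 10⁻²⁷/1.794 × 10⁻²⁵) = √(9.337 × 10⁻³) = 0.0966.

λ_B/λ_n = 0.0966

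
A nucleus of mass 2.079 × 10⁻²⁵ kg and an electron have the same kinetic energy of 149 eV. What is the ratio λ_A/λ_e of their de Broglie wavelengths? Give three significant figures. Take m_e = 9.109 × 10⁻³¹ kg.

λ_A/λ_e = 2.09 × 10⁻³

At fixed KE, p = √(2mKE) so λ = h/p ∝ 1/√m.
λ_A/λ_e = √(m_e/m_A) = √(9.109 × 10⁻³¹/2.079 × 10⁻²⁵) = √(4.381 × 10⁻⁶) = 2.09 × 10⁻³.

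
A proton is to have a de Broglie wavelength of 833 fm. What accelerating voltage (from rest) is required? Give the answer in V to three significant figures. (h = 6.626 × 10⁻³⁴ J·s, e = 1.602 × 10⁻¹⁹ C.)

V = 1180 V

p = h/λ = 6.626 × 10⁻³⁴ / 8.330 × 10⁻¹³ = 7.954 × 10⁻²² kg·m/s.
KE = p²/(2m) = 1.891 × 10⁻¹⁶ J.
V = KE/e = 1.891 × 10⁻¹⁶ / (1.602 × 10⁻¹⁹) = 1180 V.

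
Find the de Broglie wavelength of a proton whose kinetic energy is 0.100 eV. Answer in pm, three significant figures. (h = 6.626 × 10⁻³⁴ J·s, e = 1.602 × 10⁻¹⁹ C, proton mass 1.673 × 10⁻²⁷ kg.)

KE = 0.100 eV = 1.602 × 10⁻²⁰ J.
p = √(2mKE) = √(2 × 1.673 × 10⁻²⁷ × 1.602 × 10⁻²⁰) = 7.321 × 10⁻²⁴ kg·m/s.
λ = h/p = 6.626 × 10⁻³⁴ / 7.321 × 10⁻²⁴ = 9.05 × 10⁻¹¹ m = 90.5 pm.

λ = 90.5 pm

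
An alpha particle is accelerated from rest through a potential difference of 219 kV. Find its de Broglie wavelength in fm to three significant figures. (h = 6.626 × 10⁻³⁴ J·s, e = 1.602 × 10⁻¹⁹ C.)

KE = 2eV = 2 × 1.602 × 10⁻¹⁹ × 2.190 × 10⁵ = 7.017 × 10⁻¹⁴ J.
p = √(2mKE) = √(2 × 6.645 × 10⁻²⁷ × 7.017 × 10⁻¹⁴) = 3.054 × 10⁻²⁰ kg·m/s.
λ = h/p = 6.626 × 10⁻³⁴ / 3.054 × 10⁻²⁰ = 2.17 × 10⁻¹⁴ m = 21.7 fm.

λ = 21.7 fm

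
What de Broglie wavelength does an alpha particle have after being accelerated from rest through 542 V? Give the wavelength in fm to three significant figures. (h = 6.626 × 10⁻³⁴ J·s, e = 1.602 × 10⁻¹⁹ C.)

λ = 436 fm

KE = 2eV = 2 × 1.602 × 10⁻¹⁹ × 542.0 = 1.737 × 10⁻¹⁶ J.
p = √(2mKE) = √(2 × 6.645 × 10⁻²⁷ × 1.737 × 10⁻¹⁶) = 1.519 × 10⁻²¹ kg·m/s.
λ = h/p = 6.626 × 10⁻³⁴ / 1.519 × 10⁻²¹ = 4.36 × 10⁻¹³ m = 436 fm.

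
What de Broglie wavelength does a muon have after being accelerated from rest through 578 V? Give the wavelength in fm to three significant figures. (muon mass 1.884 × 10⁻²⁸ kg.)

KE = eV = 1.602 × 10⁻¹⁹ × 578.0 = 9.260 × 10⁻¹⁷ J.
p = √(2mKE) = √(2 × 1.884 × 10⁻²⁸ × 9.260 × 10⁻¹⁷) = 1.868 × 10⁻²² kg·m/s.
λ = h/p = 6.626 × 10⁻³⁴ / 1.868 × 10⁻²² = 3.55 × 10⁻¹² m = 3550 fm.

λ = 3550 fm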